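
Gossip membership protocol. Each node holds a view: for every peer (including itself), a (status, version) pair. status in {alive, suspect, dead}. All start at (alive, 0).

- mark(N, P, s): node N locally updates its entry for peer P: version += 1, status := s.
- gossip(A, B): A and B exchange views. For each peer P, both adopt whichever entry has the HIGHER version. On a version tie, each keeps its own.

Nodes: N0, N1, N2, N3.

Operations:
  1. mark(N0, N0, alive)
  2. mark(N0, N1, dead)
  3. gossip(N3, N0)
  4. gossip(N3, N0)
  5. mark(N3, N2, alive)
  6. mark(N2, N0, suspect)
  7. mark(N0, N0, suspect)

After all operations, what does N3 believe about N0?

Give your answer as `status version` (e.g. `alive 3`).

Answer: alive 1

Derivation:
Op 1: N0 marks N0=alive -> (alive,v1)
Op 2: N0 marks N1=dead -> (dead,v1)
Op 3: gossip N3<->N0 -> N3.N0=(alive,v1) N3.N1=(dead,v1) N3.N2=(alive,v0) N3.N3=(alive,v0) | N0.N0=(alive,v1) N0.N1=(dead,v1) N0.N2=(alive,v0) N0.N3=(alive,v0)
Op 4: gossip N3<->N0 -> N3.N0=(alive,v1) N3.N1=(dead,v1) N3.N2=(alive,v0) N3.N3=(alive,v0) | N0.N0=(alive,v1) N0.N1=(dead,v1) N0.N2=(alive,v0) N0.N3=(alive,v0)
Op 5: N3 marks N2=alive -> (alive,v1)
Op 6: N2 marks N0=suspect -> (suspect,v1)
Op 7: N0 marks N0=suspect -> (suspect,v2)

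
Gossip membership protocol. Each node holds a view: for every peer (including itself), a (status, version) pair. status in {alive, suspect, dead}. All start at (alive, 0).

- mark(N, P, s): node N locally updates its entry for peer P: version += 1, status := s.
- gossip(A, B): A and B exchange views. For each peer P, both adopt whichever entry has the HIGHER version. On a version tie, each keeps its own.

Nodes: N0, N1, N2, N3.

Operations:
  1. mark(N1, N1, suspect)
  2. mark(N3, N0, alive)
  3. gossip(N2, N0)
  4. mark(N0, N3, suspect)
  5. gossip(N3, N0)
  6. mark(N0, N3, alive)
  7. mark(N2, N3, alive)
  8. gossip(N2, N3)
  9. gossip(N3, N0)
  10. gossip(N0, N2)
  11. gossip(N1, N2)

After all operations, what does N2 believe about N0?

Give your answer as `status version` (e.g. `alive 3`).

Op 1: N1 marks N1=suspect -> (suspect,v1)
Op 2: N3 marks N0=alive -> (alive,v1)
Op 3: gossip N2<->N0 -> N2.N0=(alive,v0) N2.N1=(alive,v0) N2.N2=(alive,v0) N2.N3=(alive,v0) | N0.N0=(alive,v0) N0.N1=(alive,v0) N0.N2=(alive,v0) N0.N3=(alive,v0)
Op 4: N0 marks N3=suspect -> (suspect,v1)
Op 5: gossip N3<->N0 -> N3.N0=(alive,v1) N3.N1=(alive,v0) N3.N2=(alive,v0) N3.N3=(suspect,v1) | N0.N0=(alive,v1) N0.N1=(alive,v0) N0.N2=(alive,v0) N0.N3=(suspect,v1)
Op 6: N0 marks N3=alive -> (alive,v2)
Op 7: N2 marks N3=alive -> (alive,v1)
Op 8: gossip N2<->N3 -> N2.N0=(alive,v1) N2.N1=(alive,v0) N2.N2=(alive,v0) N2.N3=(alive,v1) | N3.N0=(alive,v1) N3.N1=(alive,v0) N3.N2=(alive,v0) N3.N3=(suspect,v1)
Op 9: gossip N3<->N0 -> N3.N0=(alive,v1) N3.N1=(alive,v0) N3.N2=(alive,v0) N3.N3=(alive,v2) | N0.N0=(alive,v1) N0.N1=(alive,v0) N0.N2=(alive,v0) N0.N3=(alive,v2)
Op 10: gossip N0<->N2 -> N0.N0=(alive,v1) N0.N1=(alive,v0) N0.N2=(alive,v0) N0.N3=(alive,v2) | N2.N0=(alive,v1) N2.N1=(alive,v0) N2.N2=(alive,v0) N2.N3=(alive,v2)
Op 11: gossip N1<->N2 -> N1.N0=(alive,v1) N1.N1=(suspect,v1) N1.N2=(alive,v0) N1.N3=(alive,v2) | N2.N0=(alive,v1) N2.N1=(suspect,v1) N2.N2=(alive,v0) N2.N3=(alive,v2)

Answer: alive 1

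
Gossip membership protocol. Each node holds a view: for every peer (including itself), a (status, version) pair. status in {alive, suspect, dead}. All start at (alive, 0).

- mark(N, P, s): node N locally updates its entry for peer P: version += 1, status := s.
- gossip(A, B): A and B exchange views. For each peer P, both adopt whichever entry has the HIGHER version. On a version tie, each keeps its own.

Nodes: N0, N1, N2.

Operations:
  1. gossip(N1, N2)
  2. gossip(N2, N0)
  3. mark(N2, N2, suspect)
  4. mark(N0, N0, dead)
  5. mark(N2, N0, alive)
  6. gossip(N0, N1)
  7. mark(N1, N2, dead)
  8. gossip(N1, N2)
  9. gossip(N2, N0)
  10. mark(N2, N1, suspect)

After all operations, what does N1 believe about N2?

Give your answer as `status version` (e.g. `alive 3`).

Op 1: gossip N1<->N2 -> N1.N0=(alive,v0) N1.N1=(alive,v0) N1.N2=(alive,v0) | N2.N0=(alive,v0) N2.N1=(alive,v0) N2.N2=(alive,v0)
Op 2: gossip N2<->N0 -> N2.N0=(alive,v0) N2.N1=(alive,v0) N2.N2=(alive,v0) | N0.N0=(alive,v0) N0.N1=(alive,v0) N0.N2=(alive,v0)
Op 3: N2 marks N2=suspect -> (suspect,v1)
Op 4: N0 marks N0=dead -> (dead,v1)
Op 5: N2 marks N0=alive -> (alive,v1)
Op 6: gossip N0<->N1 -> N0.N0=(dead,v1) N0.N1=(alive,v0) N0.N2=(alive,v0) | N1.N0=(dead,v1) N1.N1=(alive,v0) N1.N2=(alive,v0)
Op 7: N1 marks N2=dead -> (dead,v1)
Op 8: gossip N1<->N2 -> N1.N0=(dead,v1) N1.N1=(alive,v0) N1.N2=(dead,v1) | N2.N0=(alive,v1) N2.N1=(alive,v0) N2.N2=(suspect,v1)
Op 9: gossip N2<->N0 -> N2.N0=(alive,v1) N2.N1=(alive,v0) N2.N2=(suspect,v1) | N0.N0=(dead,v1) N0.N1=(alive,v0) N0.N2=(suspect,v1)
Op 10: N2 marks N1=suspect -> (suspect,v1)

Answer: dead 1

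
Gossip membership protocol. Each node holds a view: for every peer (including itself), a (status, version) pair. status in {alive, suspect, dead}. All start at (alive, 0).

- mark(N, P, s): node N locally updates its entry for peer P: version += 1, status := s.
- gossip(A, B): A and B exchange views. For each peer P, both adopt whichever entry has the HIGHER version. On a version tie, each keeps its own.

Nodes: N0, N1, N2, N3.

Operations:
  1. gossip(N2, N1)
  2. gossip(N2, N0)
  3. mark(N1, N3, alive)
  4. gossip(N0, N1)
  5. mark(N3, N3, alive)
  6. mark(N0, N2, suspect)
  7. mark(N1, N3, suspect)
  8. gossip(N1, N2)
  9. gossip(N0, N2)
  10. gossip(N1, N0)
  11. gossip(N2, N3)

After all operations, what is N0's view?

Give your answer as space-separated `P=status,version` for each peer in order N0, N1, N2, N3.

Answer: N0=alive,0 N1=alive,0 N2=suspect,1 N3=suspect,2

Derivation:
Op 1: gossip N2<->N1 -> N2.N0=(alive,v0) N2.N1=(alive,v0) N2.N2=(alive,v0) N2.N3=(alive,v0) | N1.N0=(alive,v0) N1.N1=(alive,v0) N1.N2=(alive,v0) N1.N3=(alive,v0)
Op 2: gossip N2<->N0 -> N2.N0=(alive,v0) N2.N1=(alive,v0) N2.N2=(alive,v0) N2.N3=(alive,v0) | N0.N0=(alive,v0) N0.N1=(alive,v0) N0.N2=(alive,v0) N0.N3=(alive,v0)
Op 3: N1 marks N3=alive -> (alive,v1)
Op 4: gossip N0<->N1 -> N0.N0=(alive,v0) N0.N1=(alive,v0) N0.N2=(alive,v0) N0.N3=(alive,v1) | N1.N0=(alive,v0) N1.N1=(alive,v0) N1.N2=(alive,v0) N1.N3=(alive,v1)
Op 5: N3 marks N3=alive -> (alive,v1)
Op 6: N0 marks N2=suspect -> (suspect,v1)
Op 7: N1 marks N3=suspect -> (suspect,v2)
Op 8: gossip N1<->N2 -> N1.N0=(alive,v0) N1.N1=(alive,v0) N1.N2=(alive,v0) N1.N3=(suspect,v2) | N2.N0=(alive,v0) N2.N1=(alive,v0) N2.N2=(alive,v0) N2.N3=(suspect,v2)
Op 9: gossip N0<->N2 -> N0.N0=(alive,v0) N0.N1=(alive,v0) N0.N2=(suspect,v1) N0.N3=(suspect,v2) | N2.N0=(alive,v0) N2.N1=(alive,v0) N2.N2=(suspect,v1) N2.N3=(suspect,v2)
Op 10: gossip N1<->N0 -> N1.N0=(alive,v0) N1.N1=(alive,v0) N1.N2=(suspect,v1) N1.N3=(suspect,v2) | N0.N0=(alive,v0) N0.N1=(alive,v0) N0.N2=(suspect,v1) N0.N3=(suspect,v2)
Op 11: gossip N2<->N3 -> N2.N0=(alive,v0) N2.N1=(alive,v0) N2.N2=(suspect,v1) N2.N3=(suspect,v2) | N3.N0=(alive,v0) N3.N1=(alive,v0) N3.N2=(suspect,v1) N3.N3=(suspect,v2)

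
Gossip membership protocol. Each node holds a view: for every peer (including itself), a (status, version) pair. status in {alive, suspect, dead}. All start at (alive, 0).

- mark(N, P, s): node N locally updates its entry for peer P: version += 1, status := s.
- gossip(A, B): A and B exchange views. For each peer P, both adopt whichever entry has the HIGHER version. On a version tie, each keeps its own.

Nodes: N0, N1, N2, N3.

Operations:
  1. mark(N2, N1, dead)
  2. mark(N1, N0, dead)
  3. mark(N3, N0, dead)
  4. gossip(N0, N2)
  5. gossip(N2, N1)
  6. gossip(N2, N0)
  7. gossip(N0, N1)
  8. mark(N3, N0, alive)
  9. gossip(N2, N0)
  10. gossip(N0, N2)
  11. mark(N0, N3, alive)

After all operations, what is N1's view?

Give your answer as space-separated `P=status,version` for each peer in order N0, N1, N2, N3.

Answer: N0=dead,1 N1=dead,1 N2=alive,0 N3=alive,0

Derivation:
Op 1: N2 marks N1=dead -> (dead,v1)
Op 2: N1 marks N0=dead -> (dead,v1)
Op 3: N3 marks N0=dead -> (dead,v1)
Op 4: gossip N0<->N2 -> N0.N0=(alive,v0) N0.N1=(dead,v1) N0.N2=(alive,v0) N0.N3=(alive,v0) | N2.N0=(alive,v0) N2.N1=(dead,v1) N2.N2=(alive,v0) N2.N3=(alive,v0)
Op 5: gossip N2<->N1 -> N2.N0=(dead,v1) N2.N1=(dead,v1) N2.N2=(alive,v0) N2.N3=(alive,v0) | N1.N0=(dead,v1) N1.N1=(dead,v1) N1.N2=(alive,v0) N1.N3=(alive,v0)
Op 6: gossip N2<->N0 -> N2.N0=(dead,v1) N2.N1=(dead,v1) N2.N2=(alive,v0) N2.N3=(alive,v0) | N0.N0=(dead,v1) N0.N1=(dead,v1) N0.N2=(alive,v0) N0.N3=(alive,v0)
Op 7: gossip N0<->N1 -> N0.N0=(dead,v1) N0.N1=(dead,v1) N0.N2=(alive,v0) N0.N3=(alive,v0) | N1.N0=(dead,v1) N1.N1=(dead,v1) N1.N2=(alive,v0) N1.N3=(alive,v0)
Op 8: N3 marks N0=alive -> (alive,v2)
Op 9: gossip N2<->N0 -> N2.N0=(dead,v1) N2.N1=(dead,v1) N2.N2=(alive,v0) N2.N3=(alive,v0) | N0.N0=(dead,v1) N0.N1=(dead,v1) N0.N2=(alive,v0) N0.N3=(alive,v0)
Op 10: gossip N0<->N2 -> N0.N0=(dead,v1) N0.N1=(dead,v1) N0.N2=(alive,v0) N0.N3=(alive,v0) | N2.N0=(dead,v1) N2.N1=(dead,v1) N2.N2=(alive,v0) N2.N3=(alive,v0)
Op 11: N0 marks N3=alive -> (alive,v1)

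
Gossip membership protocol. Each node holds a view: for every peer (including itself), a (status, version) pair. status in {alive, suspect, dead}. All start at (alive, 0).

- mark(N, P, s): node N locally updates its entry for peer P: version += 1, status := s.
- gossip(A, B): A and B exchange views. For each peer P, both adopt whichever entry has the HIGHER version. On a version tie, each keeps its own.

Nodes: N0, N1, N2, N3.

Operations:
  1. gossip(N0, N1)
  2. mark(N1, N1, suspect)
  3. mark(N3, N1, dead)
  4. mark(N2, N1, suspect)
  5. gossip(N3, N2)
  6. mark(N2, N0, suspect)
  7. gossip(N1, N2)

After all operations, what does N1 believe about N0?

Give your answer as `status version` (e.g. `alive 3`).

Answer: suspect 1

Derivation:
Op 1: gossip N0<->N1 -> N0.N0=(alive,v0) N0.N1=(alive,v0) N0.N2=(alive,v0) N0.N3=(alive,v0) | N1.N0=(alive,v0) N1.N1=(alive,v0) N1.N2=(alive,v0) N1.N3=(alive,v0)
Op 2: N1 marks N1=suspect -> (suspect,v1)
Op 3: N3 marks N1=dead -> (dead,v1)
Op 4: N2 marks N1=suspect -> (suspect,v1)
Op 5: gossip N3<->N2 -> N3.N0=(alive,v0) N3.N1=(dead,v1) N3.N2=(alive,v0) N3.N3=(alive,v0) | N2.N0=(alive,v0) N2.N1=(suspect,v1) N2.N2=(alive,v0) N2.N3=(alive,v0)
Op 6: N2 marks N0=suspect -> (suspect,v1)
Op 7: gossip N1<->N2 -> N1.N0=(suspect,v1) N1.N1=(suspect,v1) N1.N2=(alive,v0) N1.N3=(alive,v0) | N2.N0=(suspect,v1) N2.N1=(suspect,v1) N2.N2=(alive,v0) N2.N3=(alive,v0)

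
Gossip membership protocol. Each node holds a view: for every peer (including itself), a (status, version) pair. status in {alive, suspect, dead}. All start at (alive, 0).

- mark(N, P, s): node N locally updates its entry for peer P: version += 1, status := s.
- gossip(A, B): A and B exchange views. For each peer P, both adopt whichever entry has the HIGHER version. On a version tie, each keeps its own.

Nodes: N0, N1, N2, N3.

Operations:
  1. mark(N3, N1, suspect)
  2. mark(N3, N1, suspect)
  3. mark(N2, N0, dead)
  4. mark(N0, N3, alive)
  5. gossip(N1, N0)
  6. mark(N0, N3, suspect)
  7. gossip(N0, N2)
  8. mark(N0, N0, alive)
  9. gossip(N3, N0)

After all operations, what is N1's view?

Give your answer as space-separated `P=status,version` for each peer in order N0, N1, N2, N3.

Answer: N0=alive,0 N1=alive,0 N2=alive,0 N3=alive,1

Derivation:
Op 1: N3 marks N1=suspect -> (suspect,v1)
Op 2: N3 marks N1=suspect -> (suspect,v2)
Op 3: N2 marks N0=dead -> (dead,v1)
Op 4: N0 marks N3=alive -> (alive,v1)
Op 5: gossip N1<->N0 -> N1.N0=(alive,v0) N1.N1=(alive,v0) N1.N2=(alive,v0) N1.N3=(alive,v1) | N0.N0=(alive,v0) N0.N1=(alive,v0) N0.N2=(alive,v0) N0.N3=(alive,v1)
Op 6: N0 marks N3=suspect -> (suspect,v2)
Op 7: gossip N0<->N2 -> N0.N0=(dead,v1) N0.N1=(alive,v0) N0.N2=(alive,v0) N0.N3=(suspect,v2) | N2.N0=(dead,v1) N2.N1=(alive,v0) N2.N2=(alive,v0) N2.N3=(suspect,v2)
Op 8: N0 marks N0=alive -> (alive,v2)
Op 9: gossip N3<->N0 -> N3.N0=(alive,v2) N3.N1=(suspect,v2) N3.N2=(alive,v0) N3.N3=(suspect,v2) | N0.N0=(alive,v2) N0.N1=(suspect,v2) N0.N2=(alive,v0) N0.N3=(suspect,v2)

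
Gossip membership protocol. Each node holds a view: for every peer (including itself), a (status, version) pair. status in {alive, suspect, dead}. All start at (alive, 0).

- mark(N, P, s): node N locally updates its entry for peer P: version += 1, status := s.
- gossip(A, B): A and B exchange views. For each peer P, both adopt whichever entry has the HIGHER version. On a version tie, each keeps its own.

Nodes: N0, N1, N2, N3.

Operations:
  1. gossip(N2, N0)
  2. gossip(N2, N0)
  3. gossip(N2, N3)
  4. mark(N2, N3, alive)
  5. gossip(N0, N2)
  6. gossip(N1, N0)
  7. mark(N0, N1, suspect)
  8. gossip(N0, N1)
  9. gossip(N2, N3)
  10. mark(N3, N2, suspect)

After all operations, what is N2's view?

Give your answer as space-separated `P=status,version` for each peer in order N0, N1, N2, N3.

Answer: N0=alive,0 N1=alive,0 N2=alive,0 N3=alive,1

Derivation:
Op 1: gossip N2<->N0 -> N2.N0=(alive,v0) N2.N1=(alive,v0) N2.N2=(alive,v0) N2.N3=(alive,v0) | N0.N0=(alive,v0) N0.N1=(alive,v0) N0.N2=(alive,v0) N0.N3=(alive,v0)
Op 2: gossip N2<->N0 -> N2.N0=(alive,v0) N2.N1=(alive,v0) N2.N2=(alive,v0) N2.N3=(alive,v0) | N0.N0=(alive,v0) N0.N1=(alive,v0) N0.N2=(alive,v0) N0.N3=(alive,v0)
Op 3: gossip N2<->N3 -> N2.N0=(alive,v0) N2.N1=(alive,v0) N2.N2=(alive,v0) N2.N3=(alive,v0) | N3.N0=(alive,v0) N3.N1=(alive,v0) N3.N2=(alive,v0) N3.N3=(alive,v0)
Op 4: N2 marks N3=alive -> (alive,v1)
Op 5: gossip N0<->N2 -> N0.N0=(alive,v0) N0.N1=(alive,v0) N0.N2=(alive,v0) N0.N3=(alive,v1) | N2.N0=(alive,v0) N2.N1=(alive,v0) N2.N2=(alive,v0) N2.N3=(alive,v1)
Op 6: gossip N1<->N0 -> N1.N0=(alive,v0) N1.N1=(alive,v0) N1.N2=(alive,v0) N1.N3=(alive,v1) | N0.N0=(alive,v0) N0.N1=(alive,v0) N0.N2=(alive,v0) N0.N3=(alive,v1)
Op 7: N0 marks N1=suspect -> (suspect,v1)
Op 8: gossip N0<->N1 -> N0.N0=(alive,v0) N0.N1=(suspect,v1) N0.N2=(alive,v0) N0.N3=(alive,v1) | N1.N0=(alive,v0) N1.N1=(suspect,v1) N1.N2=(alive,v0) N1.N3=(alive,v1)
Op 9: gossip N2<->N3 -> N2.N0=(alive,v0) N2.N1=(alive,v0) N2.N2=(alive,v0) N2.N3=(alive,v1) | N3.N0=(alive,v0) N3.N1=(alive,v0) N3.N2=(alive,v0) N3.N3=(alive,v1)
Op 10: N3 marks N2=suspect -> (suspect,v1)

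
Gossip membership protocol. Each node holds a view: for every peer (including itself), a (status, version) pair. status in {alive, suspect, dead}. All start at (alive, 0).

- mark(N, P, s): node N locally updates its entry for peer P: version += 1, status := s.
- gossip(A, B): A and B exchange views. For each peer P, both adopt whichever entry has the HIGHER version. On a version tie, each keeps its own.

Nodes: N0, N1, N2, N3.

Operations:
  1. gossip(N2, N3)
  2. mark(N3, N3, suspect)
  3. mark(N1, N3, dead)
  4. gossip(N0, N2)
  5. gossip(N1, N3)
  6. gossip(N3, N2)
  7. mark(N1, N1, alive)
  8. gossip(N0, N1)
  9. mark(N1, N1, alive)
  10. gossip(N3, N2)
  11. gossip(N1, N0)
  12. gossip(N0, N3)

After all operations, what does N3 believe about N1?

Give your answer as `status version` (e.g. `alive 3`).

Op 1: gossip N2<->N3 -> N2.N0=(alive,v0) N2.N1=(alive,v0) N2.N2=(alive,v0) N2.N3=(alive,v0) | N3.N0=(alive,v0) N3.N1=(alive,v0) N3.N2=(alive,v0) N3.N3=(alive,v0)
Op 2: N3 marks N3=suspect -> (suspect,v1)
Op 3: N1 marks N3=dead -> (dead,v1)
Op 4: gossip N0<->N2 -> N0.N0=(alive,v0) N0.N1=(alive,v0) N0.N2=(alive,v0) N0.N3=(alive,v0) | N2.N0=(alive,v0) N2.N1=(alive,v0) N2.N2=(alive,v0) N2.N3=(alive,v0)
Op 5: gossip N1<->N3 -> N1.N0=(alive,v0) N1.N1=(alive,v0) N1.N2=(alive,v0) N1.N3=(dead,v1) | N3.N0=(alive,v0) N3.N1=(alive,v0) N3.N2=(alive,v0) N3.N3=(suspect,v1)
Op 6: gossip N3<->N2 -> N3.N0=(alive,v0) N3.N1=(alive,v0) N3.N2=(alive,v0) N3.N3=(suspect,v1) | N2.N0=(alive,v0) N2.N1=(alive,v0) N2.N2=(alive,v0) N2.N3=(suspect,v1)
Op 7: N1 marks N1=alive -> (alive,v1)
Op 8: gossip N0<->N1 -> N0.N0=(alive,v0) N0.N1=(alive,v1) N0.N2=(alive,v0) N0.N3=(dead,v1) | N1.N0=(alive,v0) N1.N1=(alive,v1) N1.N2=(alive,v0) N1.N3=(dead,v1)
Op 9: N1 marks N1=alive -> (alive,v2)
Op 10: gossip N3<->N2 -> N3.N0=(alive,v0) N3.N1=(alive,v0) N3.N2=(alive,v0) N3.N3=(suspect,v1) | N2.N0=(alive,v0) N2.N1=(alive,v0) N2.N2=(alive,v0) N2.N3=(suspect,v1)
Op 11: gossip N1<->N0 -> N1.N0=(alive,v0) N1.N1=(alive,v2) N1.N2=(alive,v0) N1.N3=(dead,v1) | N0.N0=(alive,v0) N0.N1=(alive,v2) N0.N2=(alive,v0) N0.N3=(dead,v1)
Op 12: gossip N0<->N3 -> N0.N0=(alive,v0) N0.N1=(alive,v2) N0.N2=(alive,v0) N0.N3=(dead,v1) | N3.N0=(alive,v0) N3.N1=(alive,v2) N3.N2=(alive,v0) N3.N3=(suspect,v1)

Answer: alive 2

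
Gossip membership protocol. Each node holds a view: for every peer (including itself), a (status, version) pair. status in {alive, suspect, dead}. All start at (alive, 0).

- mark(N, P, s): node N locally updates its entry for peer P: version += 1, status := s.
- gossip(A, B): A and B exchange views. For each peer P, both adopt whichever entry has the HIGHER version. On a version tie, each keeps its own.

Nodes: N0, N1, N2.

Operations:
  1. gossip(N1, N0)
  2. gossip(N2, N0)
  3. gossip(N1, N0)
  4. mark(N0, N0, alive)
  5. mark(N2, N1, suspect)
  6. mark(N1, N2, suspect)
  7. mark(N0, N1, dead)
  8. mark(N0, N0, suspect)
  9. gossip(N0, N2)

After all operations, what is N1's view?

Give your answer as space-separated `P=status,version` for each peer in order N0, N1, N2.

Op 1: gossip N1<->N0 -> N1.N0=(alive,v0) N1.N1=(alive,v0) N1.N2=(alive,v0) | N0.N0=(alive,v0) N0.N1=(alive,v0) N0.N2=(alive,v0)
Op 2: gossip N2<->N0 -> N2.N0=(alive,v0) N2.N1=(alive,v0) N2.N2=(alive,v0) | N0.N0=(alive,v0) N0.N1=(alive,v0) N0.N2=(alive,v0)
Op 3: gossip N1<->N0 -> N1.N0=(alive,v0) N1.N1=(alive,v0) N1.N2=(alive,v0) | N0.N0=(alive,v0) N0.N1=(alive,v0) N0.N2=(alive,v0)
Op 4: N0 marks N0=alive -> (alive,v1)
Op 5: N2 marks N1=suspect -> (suspect,v1)
Op 6: N1 marks N2=suspect -> (suspect,v1)
Op 7: N0 marks N1=dead -> (dead,v1)
Op 8: N0 marks N0=suspect -> (suspect,v2)
Op 9: gossip N0<->N2 -> N0.N0=(suspect,v2) N0.N1=(dead,v1) N0.N2=(alive,v0) | N2.N0=(suspect,v2) N2.N1=(suspect,v1) N2.N2=(alive,v0)

Answer: N0=alive,0 N1=alive,0 N2=suspect,1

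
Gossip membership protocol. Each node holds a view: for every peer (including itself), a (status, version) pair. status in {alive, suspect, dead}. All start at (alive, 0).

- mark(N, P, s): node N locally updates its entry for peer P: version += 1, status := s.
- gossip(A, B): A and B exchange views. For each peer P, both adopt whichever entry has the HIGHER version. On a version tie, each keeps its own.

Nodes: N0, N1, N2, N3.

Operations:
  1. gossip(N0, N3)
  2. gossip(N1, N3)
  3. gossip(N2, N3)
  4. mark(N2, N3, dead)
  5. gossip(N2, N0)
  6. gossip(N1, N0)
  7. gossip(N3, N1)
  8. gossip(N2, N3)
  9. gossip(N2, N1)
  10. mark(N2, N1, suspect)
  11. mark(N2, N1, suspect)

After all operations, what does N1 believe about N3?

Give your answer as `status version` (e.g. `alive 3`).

Op 1: gossip N0<->N3 -> N0.N0=(alive,v0) N0.N1=(alive,v0) N0.N2=(alive,v0) N0.N3=(alive,v0) | N3.N0=(alive,v0) N3.N1=(alive,v0) N3.N2=(alive,v0) N3.N3=(alive,v0)
Op 2: gossip N1<->N3 -> N1.N0=(alive,v0) N1.N1=(alive,v0) N1.N2=(alive,v0) N1.N3=(alive,v0) | N3.N0=(alive,v0) N3.N1=(alive,v0) N3.N2=(alive,v0) N3.N3=(alive,v0)
Op 3: gossip N2<->N3 -> N2.N0=(alive,v0) N2.N1=(alive,v0) N2.N2=(alive,v0) N2.N3=(alive,v0) | N3.N0=(alive,v0) N3.N1=(alive,v0) N3.N2=(alive,v0) N3.N3=(alive,v0)
Op 4: N2 marks N3=dead -> (dead,v1)
Op 5: gossip N2<->N0 -> N2.N0=(alive,v0) N2.N1=(alive,v0) N2.N2=(alive,v0) N2.N3=(dead,v1) | N0.N0=(alive,v0) N0.N1=(alive,v0) N0.N2=(alive,v0) N0.N3=(dead,v1)
Op 6: gossip N1<->N0 -> N1.N0=(alive,v0) N1.N1=(alive,v0) N1.N2=(alive,v0) N1.N3=(dead,v1) | N0.N0=(alive,v0) N0.N1=(alive,v0) N0.N2=(alive,v0) N0.N3=(dead,v1)
Op 7: gossip N3<->N1 -> N3.N0=(alive,v0) N3.N1=(alive,v0) N3.N2=(alive,v0) N3.N3=(dead,v1) | N1.N0=(alive,v0) N1.N1=(alive,v0) N1.N2=(alive,v0) N1.N3=(dead,v1)
Op 8: gossip N2<->N3 -> N2.N0=(alive,v0) N2.N1=(alive,v0) N2.N2=(alive,v0) N2.N3=(dead,v1) | N3.N0=(alive,v0) N3.N1=(alive,v0) N3.N2=(alive,v0) N3.N3=(dead,v1)
Op 9: gossip N2<->N1 -> N2.N0=(alive,v0) N2.N1=(alive,v0) N2.N2=(alive,v0) N2.N3=(dead,v1) | N1.N0=(alive,v0) N1.N1=(alive,v0) N1.N2=(alive,v0) N1.N3=(dead,v1)
Op 10: N2 marks N1=suspect -> (suspect,v1)
Op 11: N2 marks N1=suspect -> (suspect,v2)

Answer: dead 1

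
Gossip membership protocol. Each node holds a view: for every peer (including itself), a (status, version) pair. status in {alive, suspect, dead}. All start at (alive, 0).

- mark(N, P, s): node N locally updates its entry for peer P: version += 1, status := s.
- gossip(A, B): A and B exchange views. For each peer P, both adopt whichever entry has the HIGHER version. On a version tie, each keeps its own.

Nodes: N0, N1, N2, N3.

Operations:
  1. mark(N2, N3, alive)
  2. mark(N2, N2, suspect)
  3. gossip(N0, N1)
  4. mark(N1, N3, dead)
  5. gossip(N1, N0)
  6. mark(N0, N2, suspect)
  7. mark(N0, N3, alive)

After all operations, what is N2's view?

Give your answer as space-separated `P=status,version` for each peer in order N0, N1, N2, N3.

Op 1: N2 marks N3=alive -> (alive,v1)
Op 2: N2 marks N2=suspect -> (suspect,v1)
Op 3: gossip N0<->N1 -> N0.N0=(alive,v0) N0.N1=(alive,v0) N0.N2=(alive,v0) N0.N3=(alive,v0) | N1.N0=(alive,v0) N1.N1=(alive,v0) N1.N2=(alive,v0) N1.N3=(alive,v0)
Op 4: N1 marks N3=dead -> (dead,v1)
Op 5: gossip N1<->N0 -> N1.N0=(alive,v0) N1.N1=(alive,v0) N1.N2=(alive,v0) N1.N3=(dead,v1) | N0.N0=(alive,v0) N0.N1=(alive,v0) N0.N2=(alive,v0) N0.N3=(dead,v1)
Op 6: N0 marks N2=suspect -> (suspect,v1)
Op 7: N0 marks N3=alive -> (alive,v2)

Answer: N0=alive,0 N1=alive,0 N2=suspect,1 N3=alive,1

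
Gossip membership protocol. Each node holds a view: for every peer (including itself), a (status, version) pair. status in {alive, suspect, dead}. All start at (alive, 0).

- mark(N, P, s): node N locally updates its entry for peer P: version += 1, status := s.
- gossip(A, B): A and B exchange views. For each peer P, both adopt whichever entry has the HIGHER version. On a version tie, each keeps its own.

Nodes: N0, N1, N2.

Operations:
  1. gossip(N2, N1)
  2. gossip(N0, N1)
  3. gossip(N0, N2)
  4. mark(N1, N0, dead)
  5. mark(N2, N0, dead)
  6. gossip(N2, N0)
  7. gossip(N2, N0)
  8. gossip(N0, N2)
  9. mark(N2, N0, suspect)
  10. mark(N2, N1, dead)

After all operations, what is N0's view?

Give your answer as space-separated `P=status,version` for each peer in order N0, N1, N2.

Answer: N0=dead,1 N1=alive,0 N2=alive,0

Derivation:
Op 1: gossip N2<->N1 -> N2.N0=(alive,v0) N2.N1=(alive,v0) N2.N2=(alive,v0) | N1.N0=(alive,v0) N1.N1=(alive,v0) N1.N2=(alive,v0)
Op 2: gossip N0<->N1 -> N0.N0=(alive,v0) N0.N1=(alive,v0) N0.N2=(alive,v0) | N1.N0=(alive,v0) N1.N1=(alive,v0) N1.N2=(alive,v0)
Op 3: gossip N0<->N2 -> N0.N0=(alive,v0) N0.N1=(alive,v0) N0.N2=(alive,v0) | N2.N0=(alive,v0) N2.N1=(alive,v0) N2.N2=(alive,v0)
Op 4: N1 marks N0=dead -> (dead,v1)
Op 5: N2 marks N0=dead -> (dead,v1)
Op 6: gossip N2<->N0 -> N2.N0=(dead,v1) N2.N1=(alive,v0) N2.N2=(alive,v0) | N0.N0=(dead,v1) N0.N1=(alive,v0) N0.N2=(alive,v0)
Op 7: gossip N2<->N0 -> N2.N0=(dead,v1) N2.N1=(alive,v0) N2.N2=(alive,v0) | N0.N0=(dead,v1) N0.N1=(alive,v0) N0.N2=(alive,v0)
Op 8: gossip N0<->N2 -> N0.N0=(dead,v1) N0.N1=(alive,v0) N0.N2=(alive,v0) | N2.N0=(dead,v1) N2.N1=(alive,v0) N2.N2=(alive,v0)
Op 9: N2 marks N0=suspect -> (suspect,v2)
Op 10: N2 marks N1=dead -> (dead,v1)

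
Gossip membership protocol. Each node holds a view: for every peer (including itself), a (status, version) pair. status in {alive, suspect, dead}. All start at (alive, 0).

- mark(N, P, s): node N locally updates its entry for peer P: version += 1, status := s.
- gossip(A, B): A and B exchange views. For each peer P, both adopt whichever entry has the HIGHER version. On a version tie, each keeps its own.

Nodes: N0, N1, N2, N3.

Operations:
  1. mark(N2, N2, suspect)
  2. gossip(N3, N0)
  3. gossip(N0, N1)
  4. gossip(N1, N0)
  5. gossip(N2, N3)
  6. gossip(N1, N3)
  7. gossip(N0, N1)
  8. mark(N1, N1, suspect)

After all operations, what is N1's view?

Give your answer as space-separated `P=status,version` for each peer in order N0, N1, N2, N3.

Answer: N0=alive,0 N1=suspect,1 N2=suspect,1 N3=alive,0

Derivation:
Op 1: N2 marks N2=suspect -> (suspect,v1)
Op 2: gossip N3<->N0 -> N3.N0=(alive,v0) N3.N1=(alive,v0) N3.N2=(alive,v0) N3.N3=(alive,v0) | N0.N0=(alive,v0) N0.N1=(alive,v0) N0.N2=(alive,v0) N0.N3=(alive,v0)
Op 3: gossip N0<->N1 -> N0.N0=(alive,v0) N0.N1=(alive,v0) N0.N2=(alive,v0) N0.N3=(alive,v0) | N1.N0=(alive,v0) N1.N1=(alive,v0) N1.N2=(alive,v0) N1.N3=(alive,v0)
Op 4: gossip N1<->N0 -> N1.N0=(alive,v0) N1.N1=(alive,v0) N1.N2=(alive,v0) N1.N3=(alive,v0) | N0.N0=(alive,v0) N0.N1=(alive,v0) N0.N2=(alive,v0) N0.N3=(alive,v0)
Op 5: gossip N2<->N3 -> N2.N0=(alive,v0) N2.N1=(alive,v0) N2.N2=(suspect,v1) N2.N3=(alive,v0) | N3.N0=(alive,v0) N3.N1=(alive,v0) N3.N2=(suspect,v1) N3.N3=(alive,v0)
Op 6: gossip N1<->N3 -> N1.N0=(alive,v0) N1.N1=(alive,v0) N1.N2=(suspect,v1) N1.N3=(alive,v0) | N3.N0=(alive,v0) N3.N1=(alive,v0) N3.N2=(suspect,v1) N3.N3=(alive,v0)
Op 7: gossip N0<->N1 -> N0.N0=(alive,v0) N0.N1=(alive,v0) N0.N2=(suspect,v1) N0.N3=(alive,v0) | N1.N0=(alive,v0) N1.N1=(alive,v0) N1.N2=(suspect,v1) N1.N3=(alive,v0)
Op 8: N1 marks N1=suspect -> (suspect,v1)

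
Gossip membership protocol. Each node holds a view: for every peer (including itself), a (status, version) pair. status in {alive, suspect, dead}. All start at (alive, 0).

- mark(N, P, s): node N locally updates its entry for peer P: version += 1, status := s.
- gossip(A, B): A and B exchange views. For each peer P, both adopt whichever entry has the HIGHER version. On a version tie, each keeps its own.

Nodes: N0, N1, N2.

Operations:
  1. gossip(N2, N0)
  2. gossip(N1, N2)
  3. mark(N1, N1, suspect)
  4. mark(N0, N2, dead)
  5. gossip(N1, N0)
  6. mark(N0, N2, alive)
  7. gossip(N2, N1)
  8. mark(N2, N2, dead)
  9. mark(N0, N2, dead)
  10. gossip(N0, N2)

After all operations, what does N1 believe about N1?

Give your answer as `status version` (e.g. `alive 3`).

Op 1: gossip N2<->N0 -> N2.N0=(alive,v0) N2.N1=(alive,v0) N2.N2=(alive,v0) | N0.N0=(alive,v0) N0.N1=(alive,v0) N0.N2=(alive,v0)
Op 2: gossip N1<->N2 -> N1.N0=(alive,v0) N1.N1=(alive,v0) N1.N2=(alive,v0) | N2.N0=(alive,v0) N2.N1=(alive,v0) N2.N2=(alive,v0)
Op 3: N1 marks N1=suspect -> (suspect,v1)
Op 4: N0 marks N2=dead -> (dead,v1)
Op 5: gossip N1<->N0 -> N1.N0=(alive,v0) N1.N1=(suspect,v1) N1.N2=(dead,v1) | N0.N0=(alive,v0) N0.N1=(suspect,v1) N0.N2=(dead,v1)
Op 6: N0 marks N2=alive -> (alive,v2)
Op 7: gossip N2<->N1 -> N2.N0=(alive,v0) N2.N1=(suspect,v1) N2.N2=(dead,v1) | N1.N0=(alive,v0) N1.N1=(suspect,v1) N1.N2=(dead,v1)
Op 8: N2 marks N2=dead -> (dead,v2)
Op 9: N0 marks N2=dead -> (dead,v3)
Op 10: gossip N0<->N2 -> N0.N0=(alive,v0) N0.N1=(suspect,v1) N0.N2=(dead,v3) | N2.N0=(alive,v0) N2.N1=(suspect,v1) N2.N2=(dead,v3)

Answer: suspect 1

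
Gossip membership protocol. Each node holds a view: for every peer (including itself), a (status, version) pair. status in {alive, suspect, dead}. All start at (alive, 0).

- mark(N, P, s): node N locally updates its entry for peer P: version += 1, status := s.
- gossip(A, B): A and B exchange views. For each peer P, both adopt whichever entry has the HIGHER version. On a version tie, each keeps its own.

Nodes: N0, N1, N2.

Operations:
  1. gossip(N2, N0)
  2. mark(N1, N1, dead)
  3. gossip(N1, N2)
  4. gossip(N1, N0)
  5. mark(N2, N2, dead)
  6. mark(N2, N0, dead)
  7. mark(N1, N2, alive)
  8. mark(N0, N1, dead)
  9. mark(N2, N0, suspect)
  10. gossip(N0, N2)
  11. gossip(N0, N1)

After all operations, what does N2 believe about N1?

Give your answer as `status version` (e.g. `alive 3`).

Answer: dead 2

Derivation:
Op 1: gossip N2<->N0 -> N2.N0=(alive,v0) N2.N1=(alive,v0) N2.N2=(alive,v0) | N0.N0=(alive,v0) N0.N1=(alive,v0) N0.N2=(alive,v0)
Op 2: N1 marks N1=dead -> (dead,v1)
Op 3: gossip N1<->N2 -> N1.N0=(alive,v0) N1.N1=(dead,v1) N1.N2=(alive,v0) | N2.N0=(alive,v0) N2.N1=(dead,v1) N2.N2=(alive,v0)
Op 4: gossip N1<->N0 -> N1.N0=(alive,v0) N1.N1=(dead,v1) N1.N2=(alive,v0) | N0.N0=(alive,v0) N0.N1=(dead,v1) N0.N2=(alive,v0)
Op 5: N2 marks N2=dead -> (dead,v1)
Op 6: N2 marks N0=dead -> (dead,v1)
Op 7: N1 marks N2=alive -> (alive,v1)
Op 8: N0 marks N1=dead -> (dead,v2)
Op 9: N2 marks N0=suspect -> (suspect,v2)
Op 10: gossip N0<->N2 -> N0.N0=(suspect,v2) N0.N1=(dead,v2) N0.N2=(dead,v1) | N2.N0=(suspect,v2) N2.N1=(dead,v2) N2.N2=(dead,v1)
Op 11: gossip N0<->N1 -> N0.N0=(suspect,v2) N0.N1=(dead,v2) N0.N2=(dead,v1) | N1.N0=(suspect,v2) N1.N1=(dead,v2) N1.N2=(alive,v1)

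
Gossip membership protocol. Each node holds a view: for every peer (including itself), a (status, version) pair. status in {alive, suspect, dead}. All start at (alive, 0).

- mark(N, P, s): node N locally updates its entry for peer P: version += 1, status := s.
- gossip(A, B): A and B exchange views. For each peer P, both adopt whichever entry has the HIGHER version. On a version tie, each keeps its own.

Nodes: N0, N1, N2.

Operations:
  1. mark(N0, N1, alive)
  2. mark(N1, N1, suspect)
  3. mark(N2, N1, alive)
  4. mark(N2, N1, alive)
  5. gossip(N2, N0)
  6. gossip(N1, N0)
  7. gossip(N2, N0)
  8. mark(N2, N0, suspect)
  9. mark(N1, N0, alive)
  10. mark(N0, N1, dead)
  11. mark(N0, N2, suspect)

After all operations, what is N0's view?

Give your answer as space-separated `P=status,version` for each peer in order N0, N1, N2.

Op 1: N0 marks N1=alive -> (alive,v1)
Op 2: N1 marks N1=suspect -> (suspect,v1)
Op 3: N2 marks N1=alive -> (alive,v1)
Op 4: N2 marks N1=alive -> (alive,v2)
Op 5: gossip N2<->N0 -> N2.N0=(alive,v0) N2.N1=(alive,v2) N2.N2=(alive,v0) | N0.N0=(alive,v0) N0.N1=(alive,v2) N0.N2=(alive,v0)
Op 6: gossip N1<->N0 -> N1.N0=(alive,v0) N1.N1=(alive,v2) N1.N2=(alive,v0) | N0.N0=(alive,v0) N0.N1=(alive,v2) N0.N2=(alive,v0)
Op 7: gossip N2<->N0 -> N2.N0=(alive,v0) N2.N1=(alive,v2) N2.N2=(alive,v0) | N0.N0=(alive,v0) N0.N1=(alive,v2) N0.N2=(alive,v0)
Op 8: N2 marks N0=suspect -> (suspect,v1)
Op 9: N1 marks N0=alive -> (alive,v1)
Op 10: N0 marks N1=dead -> (dead,v3)
Op 11: N0 marks N2=suspect -> (suspect,v1)

Answer: N0=alive,0 N1=dead,3 N2=suspect,1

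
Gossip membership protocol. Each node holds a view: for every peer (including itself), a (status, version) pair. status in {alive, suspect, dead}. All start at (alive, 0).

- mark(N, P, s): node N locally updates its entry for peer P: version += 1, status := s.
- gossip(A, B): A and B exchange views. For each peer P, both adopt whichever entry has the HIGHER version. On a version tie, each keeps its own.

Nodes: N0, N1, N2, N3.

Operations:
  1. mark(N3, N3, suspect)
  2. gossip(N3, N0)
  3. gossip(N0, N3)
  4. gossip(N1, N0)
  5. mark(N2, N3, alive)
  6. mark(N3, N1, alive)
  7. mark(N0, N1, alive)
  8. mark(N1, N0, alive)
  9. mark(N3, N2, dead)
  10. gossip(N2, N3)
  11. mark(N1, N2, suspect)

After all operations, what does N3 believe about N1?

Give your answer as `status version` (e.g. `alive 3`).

Op 1: N3 marks N3=suspect -> (suspect,v1)
Op 2: gossip N3<->N0 -> N3.N0=(alive,v0) N3.N1=(alive,v0) N3.N2=(alive,v0) N3.N3=(suspect,v1) | N0.N0=(alive,v0) N0.N1=(alive,v0) N0.N2=(alive,v0) N0.N3=(suspect,v1)
Op 3: gossip N0<->N3 -> N0.N0=(alive,v0) N0.N1=(alive,v0) N0.N2=(alive,v0) N0.N3=(suspect,v1) | N3.N0=(alive,v0) N3.N1=(alive,v0) N3.N2=(alive,v0) N3.N3=(suspect,v1)
Op 4: gossip N1<->N0 -> N1.N0=(alive,v0) N1.N1=(alive,v0) N1.N2=(alive,v0) N1.N3=(suspect,v1) | N0.N0=(alive,v0) N0.N1=(alive,v0) N0.N2=(alive,v0) N0.N3=(suspect,v1)
Op 5: N2 marks N3=alive -> (alive,v1)
Op 6: N3 marks N1=alive -> (alive,v1)
Op 7: N0 marks N1=alive -> (alive,v1)
Op 8: N1 marks N0=alive -> (alive,v1)
Op 9: N3 marks N2=dead -> (dead,v1)
Op 10: gossip N2<->N3 -> N2.N0=(alive,v0) N2.N1=(alive,v1) N2.N2=(dead,v1) N2.N3=(alive,v1) | N3.N0=(alive,v0) N3.N1=(alive,v1) N3.N2=(dead,v1) N3.N3=(suspect,v1)
Op 11: N1 marks N2=suspect -> (suspect,v1)

Answer: alive 1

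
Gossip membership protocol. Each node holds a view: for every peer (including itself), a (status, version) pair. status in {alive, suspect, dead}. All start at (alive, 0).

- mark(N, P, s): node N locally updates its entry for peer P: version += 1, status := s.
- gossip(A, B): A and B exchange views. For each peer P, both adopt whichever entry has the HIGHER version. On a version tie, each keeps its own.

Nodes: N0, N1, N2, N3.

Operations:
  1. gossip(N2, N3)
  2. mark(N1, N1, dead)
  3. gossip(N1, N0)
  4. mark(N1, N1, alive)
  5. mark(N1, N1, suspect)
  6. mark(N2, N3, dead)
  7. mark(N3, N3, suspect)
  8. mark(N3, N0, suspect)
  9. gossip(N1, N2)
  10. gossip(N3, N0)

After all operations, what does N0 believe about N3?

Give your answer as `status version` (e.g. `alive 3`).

Answer: suspect 1

Derivation:
Op 1: gossip N2<->N3 -> N2.N0=(alive,v0) N2.N1=(alive,v0) N2.N2=(alive,v0) N2.N3=(alive,v0) | N3.N0=(alive,v0) N3.N1=(alive,v0) N3.N2=(alive,v0) N3.N3=(alive,v0)
Op 2: N1 marks N1=dead -> (dead,v1)
Op 3: gossip N1<->N0 -> N1.N0=(alive,v0) N1.N1=(dead,v1) N1.N2=(alive,v0) N1.N3=(alive,v0) | N0.N0=(alive,v0) N0.N1=(dead,v1) N0.N2=(alive,v0) N0.N3=(alive,v0)
Op 4: N1 marks N1=alive -> (alive,v2)
Op 5: N1 marks N1=suspect -> (suspect,v3)
Op 6: N2 marks N3=dead -> (dead,v1)
Op 7: N3 marks N3=suspect -> (suspect,v1)
Op 8: N3 marks N0=suspect -> (suspect,v1)
Op 9: gossip N1<->N2 -> N1.N0=(alive,v0) N1.N1=(suspect,v3) N1.N2=(alive,v0) N1.N3=(dead,v1) | N2.N0=(alive,v0) N2.N1=(suspect,v3) N2.N2=(alive,v0) N2.N3=(dead,v1)
Op 10: gossip N3<->N0 -> N3.N0=(suspect,v1) N3.N1=(dead,v1) N3.N2=(alive,v0) N3.N3=(suspect,v1) | N0.N0=(suspect,v1) N0.N1=(dead,v1) N0.N2=(alive,v0) N0.N3=(suspect,v1)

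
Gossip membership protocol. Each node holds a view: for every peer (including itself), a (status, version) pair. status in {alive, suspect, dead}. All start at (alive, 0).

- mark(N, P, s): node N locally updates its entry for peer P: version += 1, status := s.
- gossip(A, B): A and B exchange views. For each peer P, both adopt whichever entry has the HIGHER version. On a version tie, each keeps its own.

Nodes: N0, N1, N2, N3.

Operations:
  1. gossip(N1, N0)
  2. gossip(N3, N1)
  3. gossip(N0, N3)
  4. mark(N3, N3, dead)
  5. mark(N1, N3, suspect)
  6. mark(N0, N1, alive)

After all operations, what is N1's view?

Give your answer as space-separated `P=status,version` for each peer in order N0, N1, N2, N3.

Op 1: gossip N1<->N0 -> N1.N0=(alive,v0) N1.N1=(alive,v0) N1.N2=(alive,v0) N1.N3=(alive,v0) | N0.N0=(alive,v0) N0.N1=(alive,v0) N0.N2=(alive,v0) N0.N3=(alive,v0)
Op 2: gossip N3<->N1 -> N3.N0=(alive,v0) N3.N1=(alive,v0) N3.N2=(alive,v0) N3.N3=(alive,v0) | N1.N0=(alive,v0) N1.N1=(alive,v0) N1.N2=(alive,v0) N1.N3=(alive,v0)
Op 3: gossip N0<->N3 -> N0.N0=(alive,v0) N0.N1=(alive,v0) N0.N2=(alive,v0) N0.N3=(alive,v0) | N3.N0=(alive,v0) N3.N1=(alive,v0) N3.N2=(alive,v0) N3.N3=(alive,v0)
Op 4: N3 marks N3=dead -> (dead,v1)
Op 5: N1 marks N3=suspect -> (suspect,v1)
Op 6: N0 marks N1=alive -> (alive,v1)

Answer: N0=alive,0 N1=alive,0 N2=alive,0 N3=suspect,1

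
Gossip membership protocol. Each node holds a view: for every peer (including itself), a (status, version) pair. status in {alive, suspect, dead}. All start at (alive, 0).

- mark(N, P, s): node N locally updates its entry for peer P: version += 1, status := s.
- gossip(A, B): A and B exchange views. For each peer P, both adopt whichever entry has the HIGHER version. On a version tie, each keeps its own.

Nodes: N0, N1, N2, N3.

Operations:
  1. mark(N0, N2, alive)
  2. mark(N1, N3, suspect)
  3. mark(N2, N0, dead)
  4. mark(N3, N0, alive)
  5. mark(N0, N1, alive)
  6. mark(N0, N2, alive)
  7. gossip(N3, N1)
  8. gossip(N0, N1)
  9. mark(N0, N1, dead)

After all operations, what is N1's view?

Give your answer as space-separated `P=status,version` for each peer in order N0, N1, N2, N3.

Answer: N0=alive,1 N1=alive,1 N2=alive,2 N3=suspect,1

Derivation:
Op 1: N0 marks N2=alive -> (alive,v1)
Op 2: N1 marks N3=suspect -> (suspect,v1)
Op 3: N2 marks N0=dead -> (dead,v1)
Op 4: N3 marks N0=alive -> (alive,v1)
Op 5: N0 marks N1=alive -> (alive,v1)
Op 6: N0 marks N2=alive -> (alive,v2)
Op 7: gossip N3<->N1 -> N3.N0=(alive,v1) N3.N1=(alive,v0) N3.N2=(alive,v0) N3.N3=(suspect,v1) | N1.N0=(alive,v1) N1.N1=(alive,v0) N1.N2=(alive,v0) N1.N3=(suspect,v1)
Op 8: gossip N0<->N1 -> N0.N0=(alive,v1) N0.N1=(alive,v1) N0.N2=(alive,v2) N0.N3=(suspect,v1) | N1.N0=(alive,v1) N1.N1=(alive,v1) N1.N2=(alive,v2) N1.N3=(suspect,v1)
Op 9: N0 marks N1=dead -> (dead,v2)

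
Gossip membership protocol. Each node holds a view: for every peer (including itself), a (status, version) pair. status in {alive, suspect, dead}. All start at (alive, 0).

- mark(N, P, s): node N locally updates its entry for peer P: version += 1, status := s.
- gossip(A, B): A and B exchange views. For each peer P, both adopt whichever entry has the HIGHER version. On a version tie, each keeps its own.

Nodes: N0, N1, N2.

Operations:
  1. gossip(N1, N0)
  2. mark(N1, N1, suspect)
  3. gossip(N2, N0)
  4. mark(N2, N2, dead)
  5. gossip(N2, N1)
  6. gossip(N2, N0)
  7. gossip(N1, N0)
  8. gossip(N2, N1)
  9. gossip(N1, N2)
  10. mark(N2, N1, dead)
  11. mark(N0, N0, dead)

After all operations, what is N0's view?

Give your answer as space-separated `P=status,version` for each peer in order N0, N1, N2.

Op 1: gossip N1<->N0 -> N1.N0=(alive,v0) N1.N1=(alive,v0) N1.N2=(alive,v0) | N0.N0=(alive,v0) N0.N1=(alive,v0) N0.N2=(alive,v0)
Op 2: N1 marks N1=suspect -> (suspect,v1)
Op 3: gossip N2<->N0 -> N2.N0=(alive,v0) N2.N1=(alive,v0) N2.N2=(alive,v0) | N0.N0=(alive,v0) N0.N1=(alive,v0) N0.N2=(alive,v0)
Op 4: N2 marks N2=dead -> (dead,v1)
Op 5: gossip N2<->N1 -> N2.N0=(alive,v0) N2.N1=(suspect,v1) N2.N2=(dead,v1) | N1.N0=(alive,v0) N1.N1=(suspect,v1) N1.N2=(dead,v1)
Op 6: gossip N2<->N0 -> N2.N0=(alive,v0) N2.N1=(suspect,v1) N2.N2=(dead,v1) | N0.N0=(alive,v0) N0.N1=(suspect,v1) N0.N2=(dead,v1)
Op 7: gossip N1<->N0 -> N1.N0=(alive,v0) N1.N1=(suspect,v1) N1.N2=(dead,v1) | N0.N0=(alive,v0) N0.N1=(suspect,v1) N0.N2=(dead,v1)
Op 8: gossip N2<->N1 -> N2.N0=(alive,v0) N2.N1=(suspect,v1) N2.N2=(dead,v1) | N1.N0=(alive,v0) N1.N1=(suspect,v1) N1.N2=(dead,v1)
Op 9: gossip N1<->N2 -> N1.N0=(alive,v0) N1.N1=(suspect,v1) N1.N2=(dead,v1) | N2.N0=(alive,v0) N2.N1=(suspect,v1) N2.N2=(dead,v1)
Op 10: N2 marks N1=dead -> (dead,v2)
Op 11: N0 marks N0=dead -> (dead,v1)

Answer: N0=dead,1 N1=suspect,1 N2=dead,1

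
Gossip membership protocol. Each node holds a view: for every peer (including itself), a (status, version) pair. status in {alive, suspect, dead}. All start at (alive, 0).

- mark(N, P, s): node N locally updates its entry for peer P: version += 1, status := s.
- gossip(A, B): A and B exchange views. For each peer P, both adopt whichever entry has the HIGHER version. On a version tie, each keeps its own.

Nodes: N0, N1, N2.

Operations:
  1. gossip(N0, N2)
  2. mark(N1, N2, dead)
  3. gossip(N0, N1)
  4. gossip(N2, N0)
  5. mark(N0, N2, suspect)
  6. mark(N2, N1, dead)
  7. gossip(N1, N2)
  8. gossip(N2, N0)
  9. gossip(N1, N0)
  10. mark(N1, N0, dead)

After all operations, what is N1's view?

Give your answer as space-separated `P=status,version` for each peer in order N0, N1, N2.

Answer: N0=dead,1 N1=dead,1 N2=suspect,2

Derivation:
Op 1: gossip N0<->N2 -> N0.N0=(alive,v0) N0.N1=(alive,v0) N0.N2=(alive,v0) | N2.N0=(alive,v0) N2.N1=(alive,v0) N2.N2=(alive,v0)
Op 2: N1 marks N2=dead -> (dead,v1)
Op 3: gossip N0<->N1 -> N0.N0=(alive,v0) N0.N1=(alive,v0) N0.N2=(dead,v1) | N1.N0=(alive,v0) N1.N1=(alive,v0) N1.N2=(dead,v1)
Op 4: gossip N2<->N0 -> N2.N0=(alive,v0) N2.N1=(alive,v0) N2.N2=(dead,v1) | N0.N0=(alive,v0) N0.N1=(alive,v0) N0.N2=(dead,v1)
Op 5: N0 marks N2=suspect -> (suspect,v2)
Op 6: N2 marks N1=dead -> (dead,v1)
Op 7: gossip N1<->N2 -> N1.N0=(alive,v0) N1.N1=(dead,v1) N1.N2=(dead,v1) | N2.N0=(alive,v0) N2.N1=(dead,v1) N2.N2=(dead,v1)
Op 8: gossip N2<->N0 -> N2.N0=(alive,v0) N2.N1=(dead,v1) N2.N2=(suspect,v2) | N0.N0=(alive,v0) N0.N1=(dead,v1) N0.N2=(suspect,v2)
Op 9: gossip N1<->N0 -> N1.N0=(alive,v0) N1.N1=(dead,v1) N1.N2=(suspect,v2) | N0.N0=(alive,v0) N0.N1=(dead,v1) N0.N2=(suspect,v2)
Op 10: N1 marks N0=dead -> (dead,v1)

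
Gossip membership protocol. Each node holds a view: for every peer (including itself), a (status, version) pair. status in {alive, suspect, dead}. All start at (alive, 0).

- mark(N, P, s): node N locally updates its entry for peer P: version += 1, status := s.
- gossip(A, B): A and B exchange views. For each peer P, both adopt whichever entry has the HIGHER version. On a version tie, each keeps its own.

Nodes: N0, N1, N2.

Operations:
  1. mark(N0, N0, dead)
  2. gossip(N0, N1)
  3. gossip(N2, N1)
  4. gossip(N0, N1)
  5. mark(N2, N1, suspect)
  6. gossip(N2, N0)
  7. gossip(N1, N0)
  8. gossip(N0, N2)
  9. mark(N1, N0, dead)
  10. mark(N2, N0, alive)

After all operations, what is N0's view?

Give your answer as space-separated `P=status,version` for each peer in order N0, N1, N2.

Answer: N0=dead,1 N1=suspect,1 N2=alive,0

Derivation:
Op 1: N0 marks N0=dead -> (dead,v1)
Op 2: gossip N0<->N1 -> N0.N0=(dead,v1) N0.N1=(alive,v0) N0.N2=(alive,v0) | N1.N0=(dead,v1) N1.N1=(alive,v0) N1.N2=(alive,v0)
Op 3: gossip N2<->N1 -> N2.N0=(dead,v1) N2.N1=(alive,v0) N2.N2=(alive,v0) | N1.N0=(dead,v1) N1.N1=(alive,v0) N1.N2=(alive,v0)
Op 4: gossip N0<->N1 -> N0.N0=(dead,v1) N0.N1=(alive,v0) N0.N2=(alive,v0) | N1.N0=(dead,v1) N1.N1=(alive,v0) N1.N2=(alive,v0)
Op 5: N2 marks N1=suspect -> (suspect,v1)
Op 6: gossip N2<->N0 -> N2.N0=(dead,v1) N2.N1=(suspect,v1) N2.N2=(alive,v0) | N0.N0=(dead,v1) N0.N1=(suspect,v1) N0.N2=(alive,v0)
Op 7: gossip N1<->N0 -> N1.N0=(dead,v1) N1.N1=(suspect,v1) N1.N2=(alive,v0) | N0.N0=(dead,v1) N0.N1=(suspect,v1) N0.N2=(alive,v0)
Op 8: gossip N0<->N2 -> N0.N0=(dead,v1) N0.N1=(suspect,v1) N0.N2=(alive,v0) | N2.N0=(dead,v1) N2.N1=(suspect,v1) N2.N2=(alive,v0)
Op 9: N1 marks N0=dead -> (dead,v2)
Op 10: N2 marks N0=alive -> (alive,v2)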